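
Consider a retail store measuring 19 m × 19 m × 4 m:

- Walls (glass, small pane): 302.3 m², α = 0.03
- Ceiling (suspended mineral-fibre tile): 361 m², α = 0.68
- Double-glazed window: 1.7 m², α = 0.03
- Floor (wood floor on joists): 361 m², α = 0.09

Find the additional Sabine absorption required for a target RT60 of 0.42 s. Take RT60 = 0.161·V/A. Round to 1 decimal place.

Summing Sᵢαᵢ: 9.069 + 245.480 + 0.051 + 32.490 → A₁ = 287.090 sabins.
Target A₂ = 0.161·1444/0.42 = 553.533 sabins (V = 1444 m³).
Shortfall: 553.533 − 287.090 = 266.4 sabins.

266.4 sabins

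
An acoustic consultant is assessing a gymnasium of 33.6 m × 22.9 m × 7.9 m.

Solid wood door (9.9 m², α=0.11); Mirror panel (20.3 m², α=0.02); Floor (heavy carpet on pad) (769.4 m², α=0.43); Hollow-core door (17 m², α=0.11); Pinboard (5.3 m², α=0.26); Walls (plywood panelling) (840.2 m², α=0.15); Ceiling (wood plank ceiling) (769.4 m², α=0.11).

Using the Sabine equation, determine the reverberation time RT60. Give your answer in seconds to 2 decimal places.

1.79 s

Summing Sᵢαᵢ: 1.089 + 0.406 + 330.842 + 1.870 + 1.378 + 126.030 + 84.634 → A = 546.249 sabins.
Volume V = 33.6 × 22.9 × 7.9 = 6078.576 m³.
Sabine: RT60 = 0.161 × 6078.576 / 546.249 = 1.79 s.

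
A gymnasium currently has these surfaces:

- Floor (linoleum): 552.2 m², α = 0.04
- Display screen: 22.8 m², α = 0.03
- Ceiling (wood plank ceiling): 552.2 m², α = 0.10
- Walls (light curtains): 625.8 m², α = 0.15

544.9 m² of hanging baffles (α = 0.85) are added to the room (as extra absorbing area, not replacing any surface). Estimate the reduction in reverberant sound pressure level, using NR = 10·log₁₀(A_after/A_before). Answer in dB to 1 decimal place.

Equivalent absorption area: A_before = 552.2*0.04 + 22.8*0.03 + 552.2*0.10 + 625.8*0.15 = 171.862 m².
Treatment contributes 544.9·0.85 = 463.165 sabins.
A_after = 171.862 + 463.165 = 635.027 sabins.
NR = 10·log₁₀(635.027/171.862) = 5.7 dB.

5.7 dB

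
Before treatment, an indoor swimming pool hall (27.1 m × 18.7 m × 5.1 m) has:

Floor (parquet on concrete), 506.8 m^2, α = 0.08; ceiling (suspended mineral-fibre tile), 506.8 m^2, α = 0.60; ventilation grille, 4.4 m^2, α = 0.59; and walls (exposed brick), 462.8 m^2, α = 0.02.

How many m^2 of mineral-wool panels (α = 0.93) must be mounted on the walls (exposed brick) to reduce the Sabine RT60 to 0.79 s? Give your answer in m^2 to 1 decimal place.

187.1

Summing Sᵢαᵢ: 40.544 + 304.080 + 2.596 + 9.256 → A₁ = 356.476 sabins.
V = 2584.527 m³. Target absorption A₂ = 0.161 × 2584.527 / 0.79 = 526.720 sabins.
Absorption to add: 526.720 − 356.476 = 170.244 sabins.
Net gain per m^2: Δα = 0.93 − 0.02 = 0.91.
Panel area = 170.244 / 0.91 = 187.1 m^2.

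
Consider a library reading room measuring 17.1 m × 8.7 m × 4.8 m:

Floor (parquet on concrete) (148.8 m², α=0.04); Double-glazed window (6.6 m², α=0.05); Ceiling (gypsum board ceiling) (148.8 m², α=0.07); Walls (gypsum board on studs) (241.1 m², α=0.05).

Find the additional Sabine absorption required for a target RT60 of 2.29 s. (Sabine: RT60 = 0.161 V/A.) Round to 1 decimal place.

21.5 sabins

Equivalent absorption area: A₁ = 148.8×0.04 + 6.6×0.05 + 148.8×0.07 + 241.1×0.05 = 28.753 m².
For T = 2.29 s, need A₂ = 0.161·V/T = 0.161·714.096/2.29 = 50.205 sabins.
Shortfall: 50.205 − 28.753 = 21.5 sabins.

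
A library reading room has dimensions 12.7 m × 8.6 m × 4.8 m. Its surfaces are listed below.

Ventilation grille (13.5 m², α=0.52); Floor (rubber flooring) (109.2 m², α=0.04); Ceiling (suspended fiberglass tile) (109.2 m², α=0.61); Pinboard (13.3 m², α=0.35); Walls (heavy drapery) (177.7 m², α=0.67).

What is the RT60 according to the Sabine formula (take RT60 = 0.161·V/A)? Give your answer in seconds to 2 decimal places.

0.42 seconds

Summing Sᵢαᵢ: 7.020 + 4.368 + 66.612 + 4.655 + 119.059 → A = 201.714 sabins.
V = 12.7·8.6·4.8 = 524.256 m³.
RT60 = 0.161 · V / A = 0.161 × 524.256 / 201.714 = 0.42 s.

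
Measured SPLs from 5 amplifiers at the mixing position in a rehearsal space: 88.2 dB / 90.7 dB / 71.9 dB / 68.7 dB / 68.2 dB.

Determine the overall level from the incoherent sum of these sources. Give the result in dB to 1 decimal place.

Converting to relative power and adding: 10^(88.2/10) + 10^(90.7/10) + 10^(71.9/10) + 10^(68.7/10) + 10^(68.2/10) = 1.865e+09.
Back to dB: 10·log₁₀ Σ = 92.7 dB.

92.7 dB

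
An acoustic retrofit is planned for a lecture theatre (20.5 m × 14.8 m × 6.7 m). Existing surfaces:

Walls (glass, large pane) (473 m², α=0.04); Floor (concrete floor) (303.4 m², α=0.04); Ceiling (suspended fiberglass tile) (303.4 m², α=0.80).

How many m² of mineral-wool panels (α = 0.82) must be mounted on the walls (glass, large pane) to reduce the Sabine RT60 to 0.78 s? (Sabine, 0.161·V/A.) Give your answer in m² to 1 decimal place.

186.9

Total absorption A₁ = 473*0.04 + 303.4*0.04 + 303.4*0.80
  = 18.920 + 12.136 + 242.720 = 273.776 m² sabins.
V = 2032.78 m³. Target absorption A₂ = 0.161 × 2032.78 / 0.78 = 419.587 sabins.
Absorption to add: 419.587 − 273.776 = 145.811 sabins.
Each m² of panel replacing the walls (glass, large pane) adds (0.82 − 0.04) = 0.78 sabins.
Area = ΔA/Δα = 145.811/0.78 = 186.9 m².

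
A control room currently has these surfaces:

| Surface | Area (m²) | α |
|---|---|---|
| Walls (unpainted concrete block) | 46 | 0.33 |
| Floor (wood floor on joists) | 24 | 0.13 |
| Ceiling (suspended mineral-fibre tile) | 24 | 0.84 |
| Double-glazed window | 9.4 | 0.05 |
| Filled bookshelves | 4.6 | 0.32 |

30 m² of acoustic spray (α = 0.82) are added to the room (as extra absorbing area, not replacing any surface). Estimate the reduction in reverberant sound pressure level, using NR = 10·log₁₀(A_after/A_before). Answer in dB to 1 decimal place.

2.1 dB

A_before = Σ Sᵢαᵢ = 46*0.33 + 24*0.13 + 24*0.84 + 9.4*0.05 + 4.6*0.32 = 40.402 sabins.
Added absorption = 30 × 0.82 = 24.600 sabins.
New total A_after = 65.002 sabins.
NR = 10·log₁₀(65.002/40.402) = 2.1 dB.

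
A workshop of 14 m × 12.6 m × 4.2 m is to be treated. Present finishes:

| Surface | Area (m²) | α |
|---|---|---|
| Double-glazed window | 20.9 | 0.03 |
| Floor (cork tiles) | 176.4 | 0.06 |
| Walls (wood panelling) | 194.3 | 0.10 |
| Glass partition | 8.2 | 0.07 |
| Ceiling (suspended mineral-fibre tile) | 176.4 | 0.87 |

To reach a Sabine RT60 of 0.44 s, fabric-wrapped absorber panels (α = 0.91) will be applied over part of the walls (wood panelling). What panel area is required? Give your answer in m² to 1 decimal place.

106.7

Summing Sᵢαᵢ: 0.627 + 10.584 + 19.430 + 0.574 + 153.468 → A₁ = 184.683 sabins.
V = 740.88 m³. Target absorption A₂ = 0.161 × 740.88 / 0.44 = 271.095 sabins.
Absorption to add: 271.095 − 184.683 = 86.412 sabins.
Each m² of panel replacing the walls (wood panelling) adds (0.91 − 0.10) = 0.81 sabins.
Area = ΔA/Δα = 86.412/0.81 = 106.7 m².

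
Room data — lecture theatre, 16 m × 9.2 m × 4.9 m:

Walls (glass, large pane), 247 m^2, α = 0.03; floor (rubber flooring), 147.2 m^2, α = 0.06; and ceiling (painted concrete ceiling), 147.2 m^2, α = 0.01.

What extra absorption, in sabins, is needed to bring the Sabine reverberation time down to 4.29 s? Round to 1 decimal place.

9.4 sabins

Total absorption A₁ = 247·0.03 + 147.2·0.06 + 147.2·0.01
  = 7.410 + 8.832 + 1.472 = 17.714 m^2 sabins.
Target A₂ = 0.161·721.28/4.29 = 27.069 sabins (V = 721.28 m³).
Additional absorption ΔA = 27.069 − 17.714 = 9.4 sabins.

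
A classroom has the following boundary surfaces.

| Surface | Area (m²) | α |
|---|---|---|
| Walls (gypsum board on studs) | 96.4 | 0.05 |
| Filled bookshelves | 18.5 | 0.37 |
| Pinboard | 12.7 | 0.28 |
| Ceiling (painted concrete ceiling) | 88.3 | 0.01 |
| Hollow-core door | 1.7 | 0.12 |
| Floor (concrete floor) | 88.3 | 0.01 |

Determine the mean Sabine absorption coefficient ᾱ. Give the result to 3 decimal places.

0.056

Total surface area S = 305.9 m².
Σ(Sᵢαᵢ) = 96.4*0.05 + 18.5*0.37 + 12.7*0.28 + 88.3*0.01 + 1.7*0.12 + 88.3*0.01 = 17.191.
ᾱ = 17.191 / 305.9 = 0.056.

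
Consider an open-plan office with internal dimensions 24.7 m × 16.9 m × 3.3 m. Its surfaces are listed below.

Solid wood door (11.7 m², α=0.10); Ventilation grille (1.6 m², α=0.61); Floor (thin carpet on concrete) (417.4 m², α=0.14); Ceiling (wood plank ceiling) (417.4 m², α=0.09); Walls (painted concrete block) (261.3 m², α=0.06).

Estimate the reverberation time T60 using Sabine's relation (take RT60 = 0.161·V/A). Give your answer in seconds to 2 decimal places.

1.95 s

Summing Sᵢαᵢ: 1.170 + 0.976 + 58.436 + 37.566 + 15.678 → A = 113.826 sabins.
V = 24.7·16.9·3.3 = 1377.519 m³.
RT60 = 0.161 · V / A = 0.161 × 1377.519 / 113.826 = 1.95 s.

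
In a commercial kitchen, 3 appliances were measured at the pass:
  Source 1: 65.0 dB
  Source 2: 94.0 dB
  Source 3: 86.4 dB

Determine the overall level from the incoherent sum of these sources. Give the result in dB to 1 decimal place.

94.7 dB

Sum in the linear (power) domain: Σ 10^(Lᵢ/10) = 10^(65.0/10) + 10^(94.0/10) + 10^(86.4/10) = 2.952e+09.
Combined level = 10 log₁₀(2.952e+09) = 94.7 dB.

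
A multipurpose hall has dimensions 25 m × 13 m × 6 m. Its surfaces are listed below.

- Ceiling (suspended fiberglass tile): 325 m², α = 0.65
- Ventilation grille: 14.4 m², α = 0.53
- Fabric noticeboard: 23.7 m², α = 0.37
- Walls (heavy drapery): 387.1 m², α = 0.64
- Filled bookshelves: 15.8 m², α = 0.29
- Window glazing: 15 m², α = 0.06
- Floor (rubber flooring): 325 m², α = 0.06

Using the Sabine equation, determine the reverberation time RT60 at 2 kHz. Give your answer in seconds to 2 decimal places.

Summing Sᵢαᵢ: 211.250 + 7.632 + 8.769 + 247.744 + 4.582 + 0.900 + 19.500 → A = 500.377 sabins.
Volume V = 25 × 13 × 6 = 1950 m³.
Sabine: RT60 = 0.161 × 1950 / 500.377 = 0.63 s.

0.63 seconds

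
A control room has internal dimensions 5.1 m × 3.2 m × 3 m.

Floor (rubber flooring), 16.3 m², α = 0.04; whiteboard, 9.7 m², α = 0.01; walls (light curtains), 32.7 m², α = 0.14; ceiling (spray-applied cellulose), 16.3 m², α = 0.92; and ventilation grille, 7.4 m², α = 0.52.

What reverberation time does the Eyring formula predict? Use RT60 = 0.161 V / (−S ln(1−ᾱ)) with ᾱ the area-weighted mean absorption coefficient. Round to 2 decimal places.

Total surface area S = 16.3 + 9.7 + 32.7 + 16.3 + 7.4 = 82.4 m².
Σ(Sᵢαᵢ) = 16.3×0.04 + 9.7×0.01 + 32.7×0.14 + 16.3×0.92 + 7.4×0.52 = 24.171.
Mean coefficient ᾱ = A/S = 0.2933.
Eyring denominator: −S ln(1−ᾱ) = 28.605.
V = 5.1 × 3.2 × 3 = 48.96 m³.
RT60 = 0.161 × 48.96 / 28.605 = 0.28 s.

0.28 seconds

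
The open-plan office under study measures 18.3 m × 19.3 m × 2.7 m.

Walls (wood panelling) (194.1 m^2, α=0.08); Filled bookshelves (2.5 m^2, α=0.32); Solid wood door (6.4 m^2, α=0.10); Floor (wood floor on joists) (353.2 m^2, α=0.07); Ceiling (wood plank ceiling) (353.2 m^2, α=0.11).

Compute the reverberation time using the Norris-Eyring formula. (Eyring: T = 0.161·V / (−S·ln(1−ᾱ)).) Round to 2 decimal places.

1.82 seconds

S = Σ Sᵢ = 909.4 m^2.
Absorption A = 194.1·0.08 + 2.5·0.32 + 6.4·0.10 + 353.2·0.07 + 353.2·0.11 = 80.544 sabins.
ᾱ = 80.544 / 909.4 = 0.0886.
−S·ln(1−ᾱ) = −909.4 × ln(1 − 0.0886) = 84.368.
V = 18.3 × 19.3 × 2.7 = 953.613 m³.
RT60 = 0.161 × 953.613 / 84.368 = 1.82 s.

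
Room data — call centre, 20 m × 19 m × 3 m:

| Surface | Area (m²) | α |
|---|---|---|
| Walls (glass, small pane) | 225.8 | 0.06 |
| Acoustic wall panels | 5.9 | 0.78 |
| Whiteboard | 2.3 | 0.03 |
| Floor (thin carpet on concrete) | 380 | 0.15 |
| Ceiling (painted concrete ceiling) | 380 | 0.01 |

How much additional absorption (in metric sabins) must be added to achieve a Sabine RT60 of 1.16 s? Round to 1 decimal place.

Total absorption A₁ = 225.8·0.06 + 5.9·0.78 + 2.3·0.03 + 380·0.15 + 380·0.01
  = 13.548 + 4.602 + 0.069 + 57.000 + 3.800 = 79.019 m² sabins.
V = 1140 m³. Required absorption A₂ = 0.161 × 1140 / 1.16 = 158.224 sabins.
Shortfall: 158.224 − 79.019 = 79.2 sabins.

79.2 sabins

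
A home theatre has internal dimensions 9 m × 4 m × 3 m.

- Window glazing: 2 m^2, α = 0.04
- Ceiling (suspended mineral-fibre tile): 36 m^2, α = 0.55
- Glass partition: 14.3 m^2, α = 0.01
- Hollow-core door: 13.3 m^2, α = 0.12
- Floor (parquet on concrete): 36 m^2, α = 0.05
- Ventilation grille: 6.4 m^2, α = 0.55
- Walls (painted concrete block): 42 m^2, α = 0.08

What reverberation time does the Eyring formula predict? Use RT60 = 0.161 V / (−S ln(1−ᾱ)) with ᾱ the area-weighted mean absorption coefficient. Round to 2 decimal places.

0.51 seconds

Total surface area S = 2 + 36 + 14.3 + 13.3 + 36 + 6.4 + 42 = 150.0 m^2.
Absorption A = 2·0.04 + 36·0.55 + 14.3·0.01 + 13.3·0.12 + 36·0.05 + 6.4·0.55 + 42·0.08 = 30.299 sabins.
ᾱ = 30.299 / 150.0 = 0.2020.
−S·ln(1−ᾱ) = −150.0 × ln(1 − 0.2020) = 33.847.
V = 9 × 4 × 3 = 108 m³.
RT60 = 0.161 × 108 / 33.847 = 0.51 s.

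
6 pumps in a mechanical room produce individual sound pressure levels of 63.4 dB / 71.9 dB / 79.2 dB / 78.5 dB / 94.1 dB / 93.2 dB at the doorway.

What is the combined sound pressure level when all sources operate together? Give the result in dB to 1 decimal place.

Converting to relative power and adding: 10^(63.4/10) + 10^(71.9/10) + 10^(79.2/10) + 10^(78.5/10) + 10^(94.1/10) + 10^(93.2/10) = 4.831e+09.
L_total = 10·log₁₀(4.831e+09) = 96.8 dB.

96.8 dB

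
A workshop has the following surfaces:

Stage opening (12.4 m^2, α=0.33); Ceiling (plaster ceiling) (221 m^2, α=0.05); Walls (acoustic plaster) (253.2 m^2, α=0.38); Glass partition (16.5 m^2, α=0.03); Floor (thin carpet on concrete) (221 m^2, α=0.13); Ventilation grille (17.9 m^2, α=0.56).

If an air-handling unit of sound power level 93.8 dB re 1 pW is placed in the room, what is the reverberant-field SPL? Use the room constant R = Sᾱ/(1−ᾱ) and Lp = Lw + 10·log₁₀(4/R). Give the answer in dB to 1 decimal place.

A = 150.607 sabins; S = 742.0 m^2.
ᾱ = 0.2030, so room constant R = A/(1−ᾱ) = 188.967 m^2.
Lp = Lw + 10 log₁₀(4/R) = 93.8 -16.74 = 77.1 dB.

77.1 dB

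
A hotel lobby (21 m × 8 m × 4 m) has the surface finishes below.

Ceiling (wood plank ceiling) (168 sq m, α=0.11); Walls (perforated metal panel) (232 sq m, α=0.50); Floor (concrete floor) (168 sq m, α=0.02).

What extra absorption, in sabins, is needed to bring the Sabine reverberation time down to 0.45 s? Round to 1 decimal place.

Total absorption A₁ = 168×0.11 + 232×0.50 + 168×0.02
  = 18.480 + 116.000 + 3.360 = 137.840 sq m sabins.
V = 672 m³. Required absorption A₂ = 0.161 × 672 / 0.45 = 240.427 sabins.
Shortfall: 240.427 − 137.840 = 102.6 sabins.

102.6 sabins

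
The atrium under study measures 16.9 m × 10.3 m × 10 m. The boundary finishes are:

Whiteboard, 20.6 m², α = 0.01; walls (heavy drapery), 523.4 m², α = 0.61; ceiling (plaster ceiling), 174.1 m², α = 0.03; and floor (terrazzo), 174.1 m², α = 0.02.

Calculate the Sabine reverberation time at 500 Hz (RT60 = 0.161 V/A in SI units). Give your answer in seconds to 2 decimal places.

A = Σ Sᵢαᵢ = 20.6×0.01 + 523.4×0.61 + 174.1×0.03 + 174.1×0.02 = 328.185 sabins.
Room volume: 1740.7 m³.
Sabine: RT60 = 0.161 × 1740.7 / 328.185 = 0.85 s.

0.85 s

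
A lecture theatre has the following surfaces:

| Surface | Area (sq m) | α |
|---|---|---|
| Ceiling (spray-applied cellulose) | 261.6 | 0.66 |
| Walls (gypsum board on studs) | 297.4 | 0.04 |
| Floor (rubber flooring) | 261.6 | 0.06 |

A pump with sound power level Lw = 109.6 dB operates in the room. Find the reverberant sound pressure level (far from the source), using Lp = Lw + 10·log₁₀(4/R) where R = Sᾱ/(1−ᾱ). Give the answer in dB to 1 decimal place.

91.4 dB

Σ(Sᵢαᵢ) = 261.6×0.66 + 297.4×0.04 + 261.6×0.06 = 200.248; total area S = 820.6 sq m.
ᾱ = 0.2440, so room constant R = A/(1−ᾱ) = 264.878 sq m.
Lp = 109.6 + 10·log₁₀(4/264.878) = 109.6 + (-18.21) = 91.4 dB.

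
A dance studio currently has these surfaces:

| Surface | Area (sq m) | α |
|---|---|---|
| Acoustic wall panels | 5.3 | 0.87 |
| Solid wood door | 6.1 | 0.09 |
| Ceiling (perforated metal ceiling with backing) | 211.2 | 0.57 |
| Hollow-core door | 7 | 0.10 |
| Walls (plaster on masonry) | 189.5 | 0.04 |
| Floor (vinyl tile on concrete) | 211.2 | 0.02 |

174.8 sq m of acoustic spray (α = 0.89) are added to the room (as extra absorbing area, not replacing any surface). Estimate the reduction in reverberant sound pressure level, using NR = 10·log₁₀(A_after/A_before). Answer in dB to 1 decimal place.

3.3 dB

Summing Sᵢαᵢ: 4.611 + 0.549 + 120.384 + 0.700 + 7.580 + 4.224 → A_before = 138.048 sabins.
Treatment contributes 174.8·0.89 = 155.572 sabins.
New total A_after = 293.620 sabins.
NR = 10·log₁₀(293.620/138.048) = 3.3 dB.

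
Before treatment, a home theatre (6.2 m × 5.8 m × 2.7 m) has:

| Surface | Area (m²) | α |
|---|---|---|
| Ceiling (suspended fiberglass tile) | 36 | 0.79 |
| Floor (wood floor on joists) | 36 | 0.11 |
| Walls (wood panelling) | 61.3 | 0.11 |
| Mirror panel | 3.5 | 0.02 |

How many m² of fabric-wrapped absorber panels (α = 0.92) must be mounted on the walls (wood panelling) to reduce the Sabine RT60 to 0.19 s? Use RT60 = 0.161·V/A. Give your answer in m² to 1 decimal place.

A₁ = Σ Sᵢαᵢ = 36*0.79 + 36*0.11 + 61.3*0.11 + 3.5*0.02 = 39.213 sabins.
Required A₂ = 0.161·97.092/0.19 = 82.273 sabins.
ΔA needed = 82.273 − 39.213 = 43.060 sabins.
Each m² of panel replacing the walls (wood panelling) adds (0.92 − 0.11) = 0.81 sabins.
Area = ΔA/Δα = 43.060/0.81 = 53.2 m².

53.2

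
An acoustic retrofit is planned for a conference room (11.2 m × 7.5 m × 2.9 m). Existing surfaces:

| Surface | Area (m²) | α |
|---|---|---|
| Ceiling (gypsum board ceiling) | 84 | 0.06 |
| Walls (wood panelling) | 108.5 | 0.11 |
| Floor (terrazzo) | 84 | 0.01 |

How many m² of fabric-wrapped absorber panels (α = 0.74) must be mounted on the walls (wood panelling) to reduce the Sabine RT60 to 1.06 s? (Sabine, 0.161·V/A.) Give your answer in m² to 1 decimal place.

Summing Sᵢαᵢ: 5.040 + 11.935 + 0.840 → A₁ = 17.815 sabins.
V = 243.6 m³. Target absorption A₂ = 0.161 × 243.6 / 1.06 = 37.000 sabins.
Absorption to add: 37.000 − 17.815 = 19.185 sabins.
Net gain per m²: Δα = 0.74 − 0.11 = 0.63.
Area = ΔA/Δα = 19.185/0.63 = 30.5 m².

30.5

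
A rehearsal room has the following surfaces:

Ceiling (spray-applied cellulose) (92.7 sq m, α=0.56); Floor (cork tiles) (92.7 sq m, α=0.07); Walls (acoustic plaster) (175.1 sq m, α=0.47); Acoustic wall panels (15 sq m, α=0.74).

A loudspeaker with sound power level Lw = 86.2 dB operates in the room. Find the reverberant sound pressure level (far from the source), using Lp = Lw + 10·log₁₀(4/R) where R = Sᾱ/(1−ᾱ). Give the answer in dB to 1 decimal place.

A = 151.798 sabins; S = 375.5 sq m.
ᾱ = 151.798/375.5 = 0.4043; R = Sᾱ/(1−ᾱ) = 151.798/(1−0.4043) = 254.823 sq m.
Lp = 86.2 + 10·log₁₀(4/254.823) = 86.2 + (-18.04) = 68.2 dB.

68.2 dB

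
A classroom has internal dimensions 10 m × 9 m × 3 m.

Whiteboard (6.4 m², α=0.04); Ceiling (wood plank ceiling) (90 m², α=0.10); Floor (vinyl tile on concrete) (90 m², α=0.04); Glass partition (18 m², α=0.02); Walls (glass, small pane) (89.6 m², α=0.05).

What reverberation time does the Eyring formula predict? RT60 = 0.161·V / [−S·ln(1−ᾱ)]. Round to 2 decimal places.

Total surface area S = 6.4 + 90 + 90 + 18 + 89.6 = 294.0 m².
Σ(Sᵢαᵢ) = 6.4·0.04 + 90·0.10 + 90·0.04 + 18·0.02 + 89.6·0.05 = 17.696.
Mean coefficient ᾱ = A/S = 0.0602.
−S·ln(1−ᾱ) = −294.0 × ln(1 − 0.0602) = 18.254.
V = 10 × 9 × 3 = 270 m³.
RT60 = 0.161 × 270 / 18.254 = 2.38 s.

2.38 seconds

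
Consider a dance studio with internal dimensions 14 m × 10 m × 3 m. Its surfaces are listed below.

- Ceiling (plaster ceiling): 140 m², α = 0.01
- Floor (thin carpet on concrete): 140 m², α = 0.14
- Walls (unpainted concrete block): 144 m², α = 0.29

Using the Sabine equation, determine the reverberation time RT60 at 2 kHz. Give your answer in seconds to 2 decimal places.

Total absorption A = 140*0.01 + 140*0.14 + 144*0.29
  = 1.400 + 19.600 + 41.760 = 62.760 m² sabins.
Volume V = 14 × 10 × 3 = 420 m³.
T = 0.161 V/A = 0.161·420/62.760 = 1.08 s.

1.08 s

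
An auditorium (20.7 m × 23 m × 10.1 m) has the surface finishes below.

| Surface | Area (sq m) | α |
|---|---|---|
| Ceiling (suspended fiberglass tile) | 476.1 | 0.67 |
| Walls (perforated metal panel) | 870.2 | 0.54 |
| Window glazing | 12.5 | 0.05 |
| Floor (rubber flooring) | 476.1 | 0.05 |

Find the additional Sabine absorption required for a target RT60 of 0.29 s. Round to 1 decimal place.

Summing Sᵢαᵢ: 318.987 + 469.908 + 0.625 + 23.805 → A₁ = 813.325 sabins.
For T = 0.29 s, need A₂ = 0.161·V/T = 0.161·4808.61/0.29 = 2669.608 sabins.
Additional absorption ΔA = 2669.608 − 813.325 = 1856.3 sabins.

1856.3 sabins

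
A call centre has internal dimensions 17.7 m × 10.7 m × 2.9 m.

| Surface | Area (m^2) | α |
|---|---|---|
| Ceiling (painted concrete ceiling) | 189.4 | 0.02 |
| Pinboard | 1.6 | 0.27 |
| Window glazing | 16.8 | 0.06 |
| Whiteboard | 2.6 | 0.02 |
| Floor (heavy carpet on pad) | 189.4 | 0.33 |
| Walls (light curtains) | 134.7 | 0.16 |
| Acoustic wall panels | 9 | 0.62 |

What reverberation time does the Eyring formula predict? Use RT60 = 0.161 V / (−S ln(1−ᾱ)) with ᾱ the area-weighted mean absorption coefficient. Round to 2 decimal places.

0.85 seconds

Total surface area S = 189.4 + 1.6 + 16.8 + 2.6 + 189.4 + 134.7 + 9 = 543.5 m^2.
Σ(Sᵢαᵢ) = 189.4·0.02 + 1.6·0.27 + 16.8·0.06 + 2.6·0.02 + 189.4·0.33 + 134.7·0.16 + 9·0.62 = 94.914.
ᾱ = 94.914 / 543.5 = 0.1746.
−S·ln(1−ᾱ) = −543.5 × ln(1 − 0.1746) = 104.291.
V = 17.7 × 10.7 × 2.9 = 549.231 m³.
T = 0.161·V/[−S·ln(1−ᾱ)] = 0.161·549.231/104.291 = 0.85 s.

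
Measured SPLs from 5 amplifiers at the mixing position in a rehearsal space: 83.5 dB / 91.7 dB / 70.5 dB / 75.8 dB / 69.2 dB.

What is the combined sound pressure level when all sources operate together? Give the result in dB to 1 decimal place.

Converting to relative power and adding: 10^(83.5/10) + 10^(91.7/10) + 10^(70.5/10) + 10^(75.8/10) + 10^(69.2/10) = 1.761e+09.
Combined level = 10 log₁₀(1.761e+09) = 92.5 dB.

92.5 dB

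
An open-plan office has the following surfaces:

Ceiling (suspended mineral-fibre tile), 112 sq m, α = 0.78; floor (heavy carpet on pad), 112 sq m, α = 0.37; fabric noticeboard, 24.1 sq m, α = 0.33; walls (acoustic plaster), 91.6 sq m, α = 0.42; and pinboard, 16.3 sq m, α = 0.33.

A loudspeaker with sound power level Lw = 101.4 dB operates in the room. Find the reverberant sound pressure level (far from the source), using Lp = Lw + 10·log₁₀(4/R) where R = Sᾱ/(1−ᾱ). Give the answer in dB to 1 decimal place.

81.8 dB

Σ(Sᵢαᵢ) = 112×0.78 + 112×0.37 + 24.1×0.33 + 91.6×0.42 + 16.3×0.33 = 180.604; total area S = 356.0 sq m.
ᾱ = 180.604/356.0 = 0.5073; R = Sᾱ/(1−ᾱ) = 180.604/(1−0.5073) = 366.560 sq m.
Lp = Lw + 10 log₁₀(4/R) = 101.4 -19.62 = 81.8 dB.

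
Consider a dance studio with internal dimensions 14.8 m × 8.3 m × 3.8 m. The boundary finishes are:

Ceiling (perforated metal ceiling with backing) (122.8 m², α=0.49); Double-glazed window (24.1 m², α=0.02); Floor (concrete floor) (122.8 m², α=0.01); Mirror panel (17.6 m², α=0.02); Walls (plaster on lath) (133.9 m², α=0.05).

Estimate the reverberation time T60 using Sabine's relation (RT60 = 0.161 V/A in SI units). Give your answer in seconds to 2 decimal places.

Total absorption A = 122.8·0.49 + 24.1·0.02 + 122.8·0.01 + 17.6·0.02 + 133.9·0.05
  = 60.172 + 0.482 + 1.228 + 0.352 + 6.695 = 68.929 m² sabins.
Room volume: 466.792 m³.
T = 0.161 V/A = 0.161·466.792/68.929 = 1.09 s.

1.09 s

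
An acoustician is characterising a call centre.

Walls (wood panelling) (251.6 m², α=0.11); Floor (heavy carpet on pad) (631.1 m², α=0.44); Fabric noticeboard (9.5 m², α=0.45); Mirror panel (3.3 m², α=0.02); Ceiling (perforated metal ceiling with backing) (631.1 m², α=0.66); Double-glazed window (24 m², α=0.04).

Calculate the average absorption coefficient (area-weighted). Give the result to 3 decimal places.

S = Σ Sᵢ = 251.6 + 631.1 + 9.5 + 3.3 + 631.1 + 24 = 1550.6 m².
Weighted sum Σ Sα = 727.187.
ᾱ = 727.187 / 1550.6 = 0.469.

0.469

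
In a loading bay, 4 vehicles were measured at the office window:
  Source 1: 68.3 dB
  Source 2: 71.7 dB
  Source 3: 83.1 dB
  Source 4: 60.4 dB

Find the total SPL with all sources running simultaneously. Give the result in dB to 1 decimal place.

83.6 dB

Σ 10^(Lᵢ/10) = 2.268e+08.
Back to dB: 10·log₁₀ Σ = 83.6 dB.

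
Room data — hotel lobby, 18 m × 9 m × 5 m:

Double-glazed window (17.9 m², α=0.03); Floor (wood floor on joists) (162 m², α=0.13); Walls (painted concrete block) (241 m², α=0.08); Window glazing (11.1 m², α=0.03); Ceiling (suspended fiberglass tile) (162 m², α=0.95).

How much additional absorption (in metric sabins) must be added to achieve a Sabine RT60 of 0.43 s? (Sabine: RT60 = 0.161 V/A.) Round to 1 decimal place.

Summing Sᵢαᵢ: 0.537 + 21.060 + 19.280 + 0.333 + 153.900 → A₁ = 195.110 sabins.
For T = 0.43 s, need A₂ = 0.161·V/T = 0.161·810/0.43 = 303.279 sabins.
Shortfall: 303.279 − 195.110 = 108.2 sabins.

108.2 sabins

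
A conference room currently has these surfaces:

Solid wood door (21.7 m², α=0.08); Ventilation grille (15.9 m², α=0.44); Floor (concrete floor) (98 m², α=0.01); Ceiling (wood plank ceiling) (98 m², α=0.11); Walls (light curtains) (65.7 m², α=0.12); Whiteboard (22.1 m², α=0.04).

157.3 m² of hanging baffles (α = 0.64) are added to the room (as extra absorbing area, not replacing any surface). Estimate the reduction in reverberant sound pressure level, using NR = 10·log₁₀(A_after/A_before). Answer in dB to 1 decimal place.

6.5 dB

Equivalent absorption area: A_before = 21.7*0.08 + 15.9*0.44 + 98*0.01 + 98*0.11 + 65.7*0.12 + 22.1*0.04 = 29.260 m².
Added absorption = 157.3 × 0.64 = 100.672 sabins.
A_after = 29.260 + 100.672 = 129.932 sabins.
NR = 10·log₁₀(129.932/29.260) = 6.5 dB.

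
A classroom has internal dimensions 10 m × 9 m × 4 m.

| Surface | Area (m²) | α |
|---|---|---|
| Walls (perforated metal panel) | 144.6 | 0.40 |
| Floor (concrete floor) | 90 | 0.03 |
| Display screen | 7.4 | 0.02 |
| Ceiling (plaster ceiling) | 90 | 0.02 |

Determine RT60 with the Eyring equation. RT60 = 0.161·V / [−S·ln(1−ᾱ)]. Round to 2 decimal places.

Total surface area S = 144.6 + 90 + 7.4 + 90 = 332.0 m².
Absorption A = 144.6×0.40 + 90×0.03 + 7.4×0.02 + 90×0.02 = 62.488 sabins.
ᾱ = 62.488 / 332.0 = 0.1882.
−S·ln(1−ᾱ) = −332.0 × ln(1 − 0.1882) = 69.222.
V = 10 × 9 × 4 = 360 m³.
T = 0.161·V/[−S·ln(1−ᾱ)] = 0.161·360/69.222 = 0.84 s.

0.84 s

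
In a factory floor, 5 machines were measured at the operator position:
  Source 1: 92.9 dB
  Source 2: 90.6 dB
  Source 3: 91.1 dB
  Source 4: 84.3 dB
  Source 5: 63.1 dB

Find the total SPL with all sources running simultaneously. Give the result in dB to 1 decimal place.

96.7 dB

Sum in the linear (power) domain: Σ 10^(Lᵢ/10) = 10^(92.9/10) + 10^(90.6/10) + 10^(91.1/10) + 10^(84.3/10) + 10^(63.1/10) = 4.657e+09.
L_total = 10·log₁₀(4.657e+09) = 96.7 dB.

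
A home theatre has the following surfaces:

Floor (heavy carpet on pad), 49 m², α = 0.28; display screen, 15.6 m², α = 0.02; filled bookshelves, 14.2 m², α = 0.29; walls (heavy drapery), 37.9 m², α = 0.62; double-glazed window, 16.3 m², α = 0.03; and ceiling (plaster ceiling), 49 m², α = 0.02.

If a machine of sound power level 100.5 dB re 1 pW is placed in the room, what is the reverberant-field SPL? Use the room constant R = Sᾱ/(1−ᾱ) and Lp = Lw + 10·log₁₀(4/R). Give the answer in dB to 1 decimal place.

A = 43.117 sabins; S = 182.0 m².
ᾱ = 43.117/182.0 = 0.2369; R = Sᾱ/(1−ᾱ) = 43.117/(1−0.2369) = 56.502 m².
Lp = Lw + 10 log₁₀(4/R) = 100.5 -11.50 = 89.0 dB.

89.0 dB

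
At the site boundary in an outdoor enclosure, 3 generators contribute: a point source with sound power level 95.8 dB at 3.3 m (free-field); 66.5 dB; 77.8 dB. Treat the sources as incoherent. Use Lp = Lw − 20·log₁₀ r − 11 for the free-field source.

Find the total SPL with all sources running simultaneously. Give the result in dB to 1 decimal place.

Source at 3.3 m: Lp = 95.8 − 20·log₁₀(3.3) − 11 = 74.4 dB.
Sum in the linear (power) domain: Σ 10^(Lᵢ/10) = 10^(74.4/10) + 10^(66.5/10) + 10^(77.8/10) = 9.227e+07.
L_total = 10·log₁₀(9.227e+07) = 79.7 dB.

79.7 dB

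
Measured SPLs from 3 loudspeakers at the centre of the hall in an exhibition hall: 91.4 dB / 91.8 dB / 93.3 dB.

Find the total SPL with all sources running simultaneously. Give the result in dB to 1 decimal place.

97.0 dB

Converting to relative power and adding: 10^(91.4/10) + 10^(91.8/10) + 10^(93.3/10) = 5.032e+09.
L_total = 10·log₁₀(5.032e+09) = 97.0 dB.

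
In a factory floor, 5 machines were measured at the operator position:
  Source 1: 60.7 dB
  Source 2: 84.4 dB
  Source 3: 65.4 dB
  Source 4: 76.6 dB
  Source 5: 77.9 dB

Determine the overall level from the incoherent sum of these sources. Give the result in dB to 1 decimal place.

Sum in the linear (power) domain: Σ 10^(Lᵢ/10) = 10^(60.7/10) + 10^(84.4/10) + 10^(65.4/10) + 10^(76.6/10) + 10^(77.9/10) = 3.874e+08.
Combined level = 10 log₁₀(3.874e+08) = 85.9 dB.

85.9 dB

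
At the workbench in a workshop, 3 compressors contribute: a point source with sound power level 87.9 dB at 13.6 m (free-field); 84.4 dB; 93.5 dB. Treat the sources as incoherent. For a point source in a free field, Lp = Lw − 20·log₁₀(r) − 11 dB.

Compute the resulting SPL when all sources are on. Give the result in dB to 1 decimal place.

94.0 dB

Source at 13.6 m: Lp = 87.9 − 20·log₁₀(13.6) − 11 = 54.2 dB.
Σ 10^(Lᵢ/10) = 2.514e+09.
Combined level = 10 log₁₀(2.514e+09) = 94.0 dB.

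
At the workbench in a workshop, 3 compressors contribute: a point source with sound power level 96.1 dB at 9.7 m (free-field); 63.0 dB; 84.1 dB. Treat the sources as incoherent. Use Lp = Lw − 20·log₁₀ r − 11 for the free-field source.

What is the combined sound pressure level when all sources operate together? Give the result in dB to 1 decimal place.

84.2 dB

Source at 9.7 m: Lp = 96.1 − 20·log₁₀(9.7) − 11 = 65.4 dB.
Converting to relative power and adding: 10^(65.4/10) + 10^(63.0/10) + 10^(84.1/10) = 2.625e+08.
Combined level = 10 log₁₀(2.625e+08) = 84.2 dB.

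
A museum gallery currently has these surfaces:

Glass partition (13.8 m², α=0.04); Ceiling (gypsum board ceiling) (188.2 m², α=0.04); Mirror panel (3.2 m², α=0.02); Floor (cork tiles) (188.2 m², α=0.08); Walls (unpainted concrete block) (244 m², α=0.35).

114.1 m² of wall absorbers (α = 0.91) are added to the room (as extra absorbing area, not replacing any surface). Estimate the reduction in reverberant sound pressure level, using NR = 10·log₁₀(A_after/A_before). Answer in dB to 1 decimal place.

A_before = Σ Sᵢαᵢ = 13.8×0.04 + 188.2×0.04 + 3.2×0.02 + 188.2×0.08 + 244×0.35 = 108.600 sabins.
Added absorption = 114.1 × 0.91 = 103.831 sabins.
A_after = 108.600 + 103.831 = 212.431 sabins.
Reduction = 10 log₁₀(A_after/A_before) = 10 log₁₀(1.9561) = 2.9 dB.

2.9 dB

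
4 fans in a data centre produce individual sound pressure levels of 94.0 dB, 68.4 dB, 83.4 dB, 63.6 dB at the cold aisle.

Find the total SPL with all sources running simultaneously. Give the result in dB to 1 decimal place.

94.4 dB

Σ 10^(Lᵢ/10) = 2.74e+09.
Back to dB: 10·log₁₀ Σ = 94.4 dB.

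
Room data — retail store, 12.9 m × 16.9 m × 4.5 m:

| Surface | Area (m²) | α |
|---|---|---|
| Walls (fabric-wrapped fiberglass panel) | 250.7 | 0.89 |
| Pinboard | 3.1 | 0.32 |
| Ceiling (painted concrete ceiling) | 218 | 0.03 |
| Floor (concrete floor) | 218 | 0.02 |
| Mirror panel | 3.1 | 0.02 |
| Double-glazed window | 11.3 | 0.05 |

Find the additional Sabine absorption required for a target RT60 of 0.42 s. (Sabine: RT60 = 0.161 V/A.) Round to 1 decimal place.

A₁ = Σ Sᵢαᵢ = 250.7·0.89 + 3.1·0.32 + 218·0.03 + 218·0.02 + 3.1·0.02 + 11.3·0.05 = 235.642 sabins.
For T = 0.42 s, need A₂ = 0.161·V/T = 0.161·981.045/0.42 = 376.067 sabins.
Shortfall: 376.067 − 235.642 = 140.4 sabins.

140.4 sabins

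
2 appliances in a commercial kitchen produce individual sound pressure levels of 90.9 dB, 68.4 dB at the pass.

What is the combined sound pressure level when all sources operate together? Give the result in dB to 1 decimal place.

90.9 dB

Σ 10^(Lᵢ/10) = 1.237e+09.
L_total = 10·log₁₀(1.237e+09) = 90.9 dB.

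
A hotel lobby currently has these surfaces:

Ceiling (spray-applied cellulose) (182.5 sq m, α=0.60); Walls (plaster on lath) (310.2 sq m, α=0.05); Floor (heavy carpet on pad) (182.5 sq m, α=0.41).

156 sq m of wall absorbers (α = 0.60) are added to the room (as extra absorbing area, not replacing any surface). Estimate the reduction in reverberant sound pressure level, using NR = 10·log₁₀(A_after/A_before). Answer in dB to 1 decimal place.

Equivalent absorption area: A_before = 182.5·0.60 + 310.2·0.05 + 182.5·0.41 = 199.835 sq m.
Treatment contributes 156·0.60 = 93.600 sabins.
New total A_after = 293.435 sabins.
Reduction = 10 log₁₀(A_after/A_before) = 10 log₁₀(1.4684) = 1.7 dB.

1.7 dB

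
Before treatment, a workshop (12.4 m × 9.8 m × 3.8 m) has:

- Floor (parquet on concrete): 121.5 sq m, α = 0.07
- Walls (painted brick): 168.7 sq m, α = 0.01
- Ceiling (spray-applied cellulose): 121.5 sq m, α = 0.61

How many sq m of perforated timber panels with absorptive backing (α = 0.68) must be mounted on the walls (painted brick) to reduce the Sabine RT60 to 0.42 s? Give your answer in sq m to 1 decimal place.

A₁ = Σ Sᵢαᵢ = 121.5*0.07 + 168.7*0.01 + 121.5*0.61 = 84.307 sabins.
V = 461.776 m³. Target absorption A₂ = 0.161 × 461.776 / 0.42 = 177.014 sabins.
Absorption to add: 177.014 − 84.307 = 92.707 sabins.
Net gain per sq m: Δα = 0.68 − 0.01 = 0.67.
Area = ΔA/Δα = 92.707/0.67 = 138.4 sq m.

138.4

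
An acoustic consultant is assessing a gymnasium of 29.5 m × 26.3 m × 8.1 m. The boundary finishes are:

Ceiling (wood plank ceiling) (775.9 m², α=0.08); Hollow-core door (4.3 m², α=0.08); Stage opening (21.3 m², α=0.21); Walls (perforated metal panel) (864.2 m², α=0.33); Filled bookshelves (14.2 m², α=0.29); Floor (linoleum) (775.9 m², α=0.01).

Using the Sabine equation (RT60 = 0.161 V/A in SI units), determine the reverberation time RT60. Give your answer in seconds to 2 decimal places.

Total absorption A = 775.9×0.08 + 4.3×0.08 + 21.3×0.21 + 864.2×0.33 + 14.2×0.29 + 775.9×0.01
  = 62.072 + 0.344 + 4.473 + 285.186 + 4.118 + 7.759 = 363.952 m² sabins.
Volume V = 29.5 × 26.3 × 8.1 = 6284.385 m³.
Sabine: RT60 = 0.161 × 6284.385 / 363.952 = 2.78 s.

2.78 seconds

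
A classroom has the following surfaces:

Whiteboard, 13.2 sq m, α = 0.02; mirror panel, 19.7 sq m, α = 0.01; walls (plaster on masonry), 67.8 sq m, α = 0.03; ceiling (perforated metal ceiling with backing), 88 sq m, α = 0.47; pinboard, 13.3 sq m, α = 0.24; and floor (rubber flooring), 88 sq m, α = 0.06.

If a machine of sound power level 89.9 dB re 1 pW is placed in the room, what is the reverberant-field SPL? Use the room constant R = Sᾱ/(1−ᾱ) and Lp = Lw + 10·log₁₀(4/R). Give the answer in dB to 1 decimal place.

A = 52.327 sabins; S = 290.0 sq m.
ᾱ = 52.327/290.0 = 0.1804; R = Sᾱ/(1−ᾱ) = 52.327/(1−0.1804) = 63.845 sq m.
Lp = 89.9 + 10·log₁₀(4/63.845) = 89.9 + (-12.03) = 77.9 dB.

77.9 dB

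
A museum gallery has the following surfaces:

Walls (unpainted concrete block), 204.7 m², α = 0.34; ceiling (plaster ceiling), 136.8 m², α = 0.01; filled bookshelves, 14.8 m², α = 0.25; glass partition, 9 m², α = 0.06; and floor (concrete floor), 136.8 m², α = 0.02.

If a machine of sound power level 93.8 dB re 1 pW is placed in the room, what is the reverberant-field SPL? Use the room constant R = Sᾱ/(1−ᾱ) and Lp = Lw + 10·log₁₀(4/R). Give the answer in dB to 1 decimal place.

Σ(Sᵢαᵢ) = 204.7·0.34 + 136.8·0.01 + 14.8·0.25 + 9·0.06 + 136.8·0.02 = 77.942; total area S = 502.1 m².
ᾱ = 0.1552, so room constant R = A/(1−ᾱ) = 92.261 m².
Lp = 93.8 + 10·log₁₀(4/92.261) = 93.8 + (-13.63) = 80.2 dB.

80.2 dB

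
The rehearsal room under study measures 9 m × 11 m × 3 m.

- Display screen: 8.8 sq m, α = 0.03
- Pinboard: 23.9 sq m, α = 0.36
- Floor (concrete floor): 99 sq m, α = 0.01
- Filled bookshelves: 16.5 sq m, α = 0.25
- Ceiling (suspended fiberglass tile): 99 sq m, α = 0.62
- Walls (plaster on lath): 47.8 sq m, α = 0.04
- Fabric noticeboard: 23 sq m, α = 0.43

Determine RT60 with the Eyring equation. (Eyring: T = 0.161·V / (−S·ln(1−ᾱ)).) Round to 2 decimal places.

S = Σ Sᵢ = 318.0 sq m.
Σ(Sᵢαᵢ) = 8.8×0.03 + 23.9×0.36 + 99×0.01 + 16.5×0.25 + 99×0.62 + 47.8×0.04 + 23×0.43 = 87.165.
Mean coefficient ᾱ = A/S = 0.2741.
−S·ln(1−ᾱ) = −318.0 × ln(1 − 0.2741) = 101.869.
V = 9 × 11 × 3 = 297 m³.
T = 0.161·V/[−S·ln(1−ᾱ)] = 0.161·297/101.869 = 0.47 s.

0.47 s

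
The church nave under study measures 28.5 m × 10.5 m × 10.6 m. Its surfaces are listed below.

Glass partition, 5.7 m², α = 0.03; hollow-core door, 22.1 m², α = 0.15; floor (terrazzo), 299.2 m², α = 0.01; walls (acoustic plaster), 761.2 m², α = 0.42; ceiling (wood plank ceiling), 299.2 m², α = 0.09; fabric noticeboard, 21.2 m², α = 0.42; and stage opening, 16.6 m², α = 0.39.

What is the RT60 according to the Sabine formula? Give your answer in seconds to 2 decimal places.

Equivalent absorption area: A = 5.7×0.03 + 22.1×0.15 + 299.2×0.01 + 761.2×0.42 + 299.2×0.09 + 21.2×0.42 + 16.6×0.39 = 368.488 m².
Volume V = 28.5 × 10.5 × 10.6 = 3172.05 m³.
RT60 = 0.161 · V / A = 0.161 × 3172.05 / 368.488 = 1.39 s.

1.39 seconds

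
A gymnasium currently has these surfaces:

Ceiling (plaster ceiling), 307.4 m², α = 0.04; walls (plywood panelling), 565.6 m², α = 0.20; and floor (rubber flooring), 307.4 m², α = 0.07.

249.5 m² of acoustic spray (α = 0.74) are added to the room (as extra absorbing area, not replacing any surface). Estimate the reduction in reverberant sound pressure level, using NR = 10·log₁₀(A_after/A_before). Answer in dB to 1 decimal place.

3.5 dB

A_before = Σ Sᵢαᵢ = 307.4·0.04 + 565.6·0.20 + 307.4·0.07 = 146.934 sabins.
Added absorption = 249.5 × 0.74 = 184.630 sabins.
A_after = 146.934 + 184.630 = 331.564 sabins.
Reduction = 10 log₁₀(A_after/A_before) = 10 log₁₀(2.2566) = 3.5 dB.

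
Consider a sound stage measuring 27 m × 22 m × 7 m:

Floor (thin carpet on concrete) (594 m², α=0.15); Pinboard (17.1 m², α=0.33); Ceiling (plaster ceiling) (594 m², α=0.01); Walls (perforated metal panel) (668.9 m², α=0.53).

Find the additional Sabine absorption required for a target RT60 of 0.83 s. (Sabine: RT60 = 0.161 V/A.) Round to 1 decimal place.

351.4 sabins

Equivalent absorption area: A₁ = 594*0.15 + 17.1*0.33 + 594*0.01 + 668.9*0.53 = 455.200 m².
Target A₂ = 0.161·4158/0.83 = 806.552 sabins (V = 4158 m³).
Additional absorption ΔA = 806.552 − 455.200 = 351.4 sabins.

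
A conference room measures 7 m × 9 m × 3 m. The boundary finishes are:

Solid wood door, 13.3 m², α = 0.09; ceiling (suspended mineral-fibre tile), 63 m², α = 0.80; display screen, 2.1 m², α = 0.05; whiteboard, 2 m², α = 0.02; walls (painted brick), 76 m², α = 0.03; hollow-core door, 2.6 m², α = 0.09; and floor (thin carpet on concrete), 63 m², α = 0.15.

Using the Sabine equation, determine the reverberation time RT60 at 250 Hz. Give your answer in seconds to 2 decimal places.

A = Σ Sᵢαᵢ = 13.3*0.09 + 63*0.80 + 2.1*0.05 + 2*0.02 + 76*0.03 + 2.6*0.09 + 63*0.15 = 63.706 sabins.
Volume V = 7 × 9 × 3 = 189 m³.
Sabine: RT60 = 0.161 × 189 / 63.706 = 0.48 s.

0.48 s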